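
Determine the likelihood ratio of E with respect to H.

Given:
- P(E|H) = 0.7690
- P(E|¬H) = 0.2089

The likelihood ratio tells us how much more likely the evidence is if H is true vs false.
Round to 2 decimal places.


Likelihood Ratio (LR) = P(E|H) / P(E|¬H)

LR = 0.7690 / 0.2089
   = 3.68

The evidence is 3.68 times more likely if H is true than if H is false.
LR > 1, so observing E raises the odds in favor of H.


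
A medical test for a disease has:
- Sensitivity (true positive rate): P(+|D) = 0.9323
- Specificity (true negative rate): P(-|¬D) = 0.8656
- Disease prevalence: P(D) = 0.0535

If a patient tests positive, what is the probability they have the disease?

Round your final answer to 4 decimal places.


Let D = has disease, + = positive test

Given:
- P(D) = 0.0535 (prevalence)
- P(+|D) = 0.9323 (sensitivity)
- P(-|¬D) = 0.8656 (specificity)
- P(+|¬D) = 0.1344 (false positive rate = 1 - specificity)

Step 1: Find P(+)
P(+) = P(+|D)P(D) + P(+|¬D)P(¬D)
     = 0.9323 × 0.0535 + 0.1344 × 0.9465
     = 0.04987805 + 0.12720960
     = 0.17708765

Step 2: Apply Bayes' theorem for P(D|+)
P(D|+) = P(+|D)P(D) / P(+)
       = 0.04987805 / 0.17708765
       = 0.2817


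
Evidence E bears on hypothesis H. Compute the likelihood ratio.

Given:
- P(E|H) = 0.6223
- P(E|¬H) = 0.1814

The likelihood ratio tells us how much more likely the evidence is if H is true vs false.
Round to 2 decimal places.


Likelihood Ratio (LR) = P(E|H) / P(E|¬H)

LR = 0.6223 / 0.1814
   = 3.43

The evidence is 3.43 times more likely if H is true than if H is false.
LR > 1, so observing E raises the odds in favor of H.


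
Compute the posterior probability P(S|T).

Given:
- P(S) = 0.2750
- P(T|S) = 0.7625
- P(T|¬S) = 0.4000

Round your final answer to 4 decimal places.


Bayes' theorem: P(S|T) = P(T|S) × P(S) / P(T)

Step 1: Calculate P(T) using law of total probability
P(T) = P(T|S)P(S) + P(T|¬S)P(¬S)
     = 0.7625 × 0.2750 + 0.4000 × 0.7250
     = 0.20968750 + 0.29000000
     = 0.49968750

Step 2: Apply Bayes' theorem
P(S|T) = P(T|S) × P(S) / P(T)
       = 0.20968750 / 0.49968750
       = 0.4196


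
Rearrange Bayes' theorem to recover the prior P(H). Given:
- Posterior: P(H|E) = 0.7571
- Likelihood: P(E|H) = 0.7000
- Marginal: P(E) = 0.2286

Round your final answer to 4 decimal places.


From Bayes' theorem: P(H|E) = P(E|H) × P(H) / P(E)

Rearranging for P(H):
P(H) = P(H|E) × P(E) / P(E|H)
     = 0.7571 × 0.2286 / 0.7000
     = 0.17307306 / 0.7000
     = 0.2472


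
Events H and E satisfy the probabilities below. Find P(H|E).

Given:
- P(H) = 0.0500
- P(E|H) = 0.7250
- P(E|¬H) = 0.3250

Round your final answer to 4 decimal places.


Bayes' theorem: P(H|E) = P(E|H) × P(H) / P(E)

Step 1: Calculate P(E) using law of total probability
P(E) = P(E|H)P(H) + P(E|¬H)P(¬H)
     = 0.7250 × 0.0500 + 0.3250 × 0.9500
     = 0.03625000 + 0.30875000
     = 0.34500000

Step 2: Apply Bayes' theorem
P(H|E) = P(E|H) × P(H) / P(E)
       = 0.03625000 / 0.34500000
       = 0.1051


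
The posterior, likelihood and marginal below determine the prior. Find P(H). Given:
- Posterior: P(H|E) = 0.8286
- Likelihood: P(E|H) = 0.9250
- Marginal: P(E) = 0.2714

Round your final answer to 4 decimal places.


From Bayes' theorem: P(H|E) = P(E|H) × P(H) / P(E)

Rearranging for P(H):
P(H) = P(H|E) × P(E) / P(E|H)
     = 0.8286 × 0.2714 / 0.9250
     = 0.22488204 / 0.9250
     = 0.2431


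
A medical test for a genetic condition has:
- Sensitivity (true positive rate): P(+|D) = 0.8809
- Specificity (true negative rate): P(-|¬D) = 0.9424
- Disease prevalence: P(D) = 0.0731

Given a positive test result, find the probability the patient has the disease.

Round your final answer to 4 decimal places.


Let D = has disease, + = positive test

Given:
- P(D) = 0.0731 (prevalence)
- P(+|D) = 0.8809 (sensitivity)
- P(-|¬D) = 0.9424 (specificity)
- P(+|¬D) = 0.0576 (false positive rate = 1 - specificity)

Step 1: Find P(+)
P(+) = P(+|D)P(D) + P(+|¬D)P(¬D)
     = 0.8809 × 0.0731 + 0.0576 × 0.9269
     = 0.06439379 + 0.05338944
     = 0.11778323

Step 2: Apply Bayes' theorem for P(D|+)
P(D|+) = P(+|D)P(D) / P(+)
       = 0.06439379 / 0.11778323
       = 0.5467


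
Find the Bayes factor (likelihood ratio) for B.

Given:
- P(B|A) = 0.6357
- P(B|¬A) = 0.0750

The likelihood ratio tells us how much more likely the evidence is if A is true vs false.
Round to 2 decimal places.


Likelihood Ratio (LR) = P(B|A) / P(B|¬A)

LR = 0.6357 / 0.0750
   = 8.48

The evidence is 8.48 times more likely if A is true than if A is false.
Because LR exceeds 1, B is evidence for A.


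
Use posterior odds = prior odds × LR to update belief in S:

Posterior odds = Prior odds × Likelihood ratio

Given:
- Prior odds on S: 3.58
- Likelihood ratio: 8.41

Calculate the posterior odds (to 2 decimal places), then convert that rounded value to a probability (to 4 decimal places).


Step 1: Calculate posterior odds
Posterior odds = Prior odds × LR
               = 3.58 × 8.41
               = 30.11

Step 2: Convert to probability
P(S|E) = Posterior odds / (1 + Posterior odds)
       = 30.11 / (1 + 30.11)
       = 30.11 / 31.11
       = 0.9679

The evidence increased P(S) from 0.7817 to 0.9679.


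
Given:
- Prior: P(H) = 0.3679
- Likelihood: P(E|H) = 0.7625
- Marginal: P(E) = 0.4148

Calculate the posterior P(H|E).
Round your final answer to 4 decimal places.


Using Bayes' theorem:

P(H|E) = P(E|H) × P(H) / P(E)
       = 0.7625 × 0.3679 / 0.4148
       = 0.28052375 / 0.4148
       = 0.6763

The evidence strengthens our belief in H.
Prior: 0.3679 → Posterior: 0.6763


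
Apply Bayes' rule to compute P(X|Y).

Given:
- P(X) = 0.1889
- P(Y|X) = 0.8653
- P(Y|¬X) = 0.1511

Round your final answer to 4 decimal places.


Bayes' theorem: P(X|Y) = P(Y|X) × P(X) / P(Y)

Step 1: Calculate P(Y) using law of total probability
P(Y) = P(Y|X)P(X) + P(Y|¬X)P(¬X)
     = 0.8653 × 0.1889 + 0.1511 × 0.8111
     = 0.16345517 + 0.12255721
     = 0.28601238

Step 2: Apply Bayes' theorem
P(X|Y) = P(Y|X) × P(X) / P(Y)
       = 0.16345517 / 0.28601238
       = 0.5715


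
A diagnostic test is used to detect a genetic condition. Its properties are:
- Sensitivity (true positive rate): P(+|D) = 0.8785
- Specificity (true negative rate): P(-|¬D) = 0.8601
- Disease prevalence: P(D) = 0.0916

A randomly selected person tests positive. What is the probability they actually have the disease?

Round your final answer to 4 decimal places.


Let D = has disease, + = positive test

Given:
- P(D) = 0.0916 (prevalence)
- P(+|D) = 0.8785 (sensitivity)
- P(-|¬D) = 0.8601 (specificity)
- P(+|¬D) = 0.1399 (false positive rate = 1 - specificity)

Step 1: Find P(+)
P(+) = P(+|D)P(D) + P(+|¬D)P(¬D)
     = 0.8785 × 0.0916 + 0.1399 × 0.9084
     = 0.08047060 + 0.12708516
     = 0.20755576

Step 2: Apply Bayes' theorem for P(D|+)
P(D|+) = P(+|D)P(D) / P(+)
       = 0.08047060 / 0.20755576
       = 0.3877


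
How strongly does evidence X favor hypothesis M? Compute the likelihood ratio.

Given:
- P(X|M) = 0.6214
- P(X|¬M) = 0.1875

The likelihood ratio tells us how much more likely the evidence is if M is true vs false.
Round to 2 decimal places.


Likelihood Ratio (LR) = P(X|M) / P(X|¬M)

LR = 0.6214 / 0.1875
   = 3.31

The evidence is 3.31 times more likely if M is true than if M is false.
LR > 1, so observing X raises the odds in favor of M.


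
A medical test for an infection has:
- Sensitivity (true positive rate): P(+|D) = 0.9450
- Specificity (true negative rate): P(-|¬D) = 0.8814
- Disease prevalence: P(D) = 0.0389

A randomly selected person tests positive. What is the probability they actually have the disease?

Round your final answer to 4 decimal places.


Let D = has disease, + = positive test

Given:
- P(D) = 0.0389 (prevalence)
- P(+|D) = 0.9450 (sensitivity)
- P(-|¬D) = 0.8814 (specificity)
- P(+|¬D) = 0.1186 (false positive rate = 1 - specificity)

Step 1: Find P(+)
P(+) = P(+|D)P(D) + P(+|¬D)P(¬D)
     = 0.9450 × 0.0389 + 0.1186 × 0.9611
     = 0.03676050 + 0.11398646
     = 0.15074696

Step 2: Apply Bayes' theorem for P(D|+)
P(D|+) = P(+|D)P(D) / P(+)
       = 0.03676050 / 0.15074696
       = 0.2439


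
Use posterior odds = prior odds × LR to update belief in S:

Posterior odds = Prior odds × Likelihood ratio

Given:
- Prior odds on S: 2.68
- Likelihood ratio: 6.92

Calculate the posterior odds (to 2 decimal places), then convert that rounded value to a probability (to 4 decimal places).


Step 1: Calculate posterior odds
Posterior odds = Prior odds × LR
               = 2.68 × 6.92
               = 18.55

Step 2: Convert to probability
P(S|E) = Posterior odds / (1 + Posterior odds)
       = 18.55 / (1 + 18.55)
       = 18.55 / 19.55
       = 0.9488

The evidence increased P(S) from 0.7283 to 0.9488.


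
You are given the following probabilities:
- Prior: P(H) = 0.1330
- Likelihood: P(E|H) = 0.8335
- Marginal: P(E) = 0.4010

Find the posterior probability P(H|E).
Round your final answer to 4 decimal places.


Using Bayes' theorem:

P(H|E) = P(E|H) × P(H) / P(E)
       = 0.8335 × 0.1330 / 0.4010
       = 0.11085550 / 0.4010
       = 0.2764

The evidence strengthens our belief in H.
Prior: 0.1330 → Posterior: 0.2764


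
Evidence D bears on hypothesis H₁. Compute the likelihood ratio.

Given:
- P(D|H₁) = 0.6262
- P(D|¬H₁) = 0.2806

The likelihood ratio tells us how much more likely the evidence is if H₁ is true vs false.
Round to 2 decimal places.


Likelihood Ratio (LR) = P(D|H₁) / P(D|¬H₁)

LR = 0.6262 / 0.2806
   = 2.23

The evidence is 2.23 times more likely if H₁ is true than if H₁ is false.
Because LR exceeds 1, D is evidence for H₁.


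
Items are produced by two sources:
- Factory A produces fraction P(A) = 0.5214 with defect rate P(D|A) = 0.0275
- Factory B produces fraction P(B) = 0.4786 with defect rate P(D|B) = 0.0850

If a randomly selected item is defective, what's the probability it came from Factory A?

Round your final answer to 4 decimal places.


Let A = from Factory A, D = defective

Given:
- P(A) = 0.5214, P(B) = 0.4786
- P(D|A) = 0.0275, P(D|B) = 0.0850

Step 1: Find P(D)
P(D) = P(D|A)P(A) + P(D|B)P(B)
     = 0.0275 × 0.5214 + 0.0850 × 0.4786
     = 0.01433850 + 0.04068100
     = 0.05501950

Step 2: Apply Bayes' theorem
P(A|D) = P(D|A)P(A) / P(D)
       = 0.01433850 / 0.05501950
       = 0.2606


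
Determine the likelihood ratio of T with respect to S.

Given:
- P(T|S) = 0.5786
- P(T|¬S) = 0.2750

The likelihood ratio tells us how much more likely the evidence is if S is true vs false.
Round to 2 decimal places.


Likelihood Ratio (LR) = P(T|S) / P(T|¬S)

LR = 0.5786 / 0.2750
   = 2.10

The evidence is 2.10 times more likely if S is true than if S is false.
Since LR > 1, the evidence supports S over ¬S.


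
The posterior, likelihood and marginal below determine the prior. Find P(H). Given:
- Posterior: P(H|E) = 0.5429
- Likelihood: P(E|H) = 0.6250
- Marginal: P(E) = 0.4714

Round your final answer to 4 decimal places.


From Bayes' theorem: P(H|E) = P(E|H) × P(H) / P(E)

Rearranging for P(H):
P(H) = P(H|E) × P(E) / P(E|H)
     = 0.5429 × 0.4714 / 0.6250
     = 0.25592306 / 0.6250
     = 0.4095


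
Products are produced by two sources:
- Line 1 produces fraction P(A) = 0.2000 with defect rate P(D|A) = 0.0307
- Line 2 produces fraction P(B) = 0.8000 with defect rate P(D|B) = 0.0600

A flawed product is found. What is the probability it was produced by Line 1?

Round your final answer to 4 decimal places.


Let A = from Line 1, D = flawed

Given:
- P(A) = 0.2000, P(B) = 0.8000
- P(D|A) = 0.0307, P(D|B) = 0.0600

Step 1: Find P(D)
P(D) = P(D|A)P(A) + P(D|B)P(B)
     = 0.0307 × 0.2000 + 0.0600 × 0.8000
     = 0.00614000 + 0.04800000
     = 0.05414000

Step 2: Apply Bayes' theorem
P(A|D) = P(D|A)P(A) / P(D)
       = 0.00614000 / 0.05414000
       = 0.1134


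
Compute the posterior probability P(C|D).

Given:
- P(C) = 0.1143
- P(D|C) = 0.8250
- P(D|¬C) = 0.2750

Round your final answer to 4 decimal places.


Bayes' theorem: P(C|D) = P(D|C) × P(C) / P(D)

Step 1: Calculate P(D) using law of total probability
P(D) = P(D|C)P(C) + P(D|¬C)P(¬C)
     = 0.8250 × 0.1143 + 0.2750 × 0.8857
     = 0.09429750 + 0.24356750
     = 0.33786500

Step 2: Apply Bayes' theorem
P(C|D) = P(D|C) × P(C) / P(D)
       = 0.09429750 / 0.33786500
       = 0.2791


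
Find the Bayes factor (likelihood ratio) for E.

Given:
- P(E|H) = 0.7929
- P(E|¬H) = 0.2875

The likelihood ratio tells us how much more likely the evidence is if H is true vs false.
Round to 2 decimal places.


Likelihood Ratio (LR) = P(E|H) / P(E|¬H)

LR = 0.7929 / 0.2875
   = 2.76

The evidence is 2.76 times more likely if H is true than if H is false.
LR > 1, so observing E raises the odds in favor of H.


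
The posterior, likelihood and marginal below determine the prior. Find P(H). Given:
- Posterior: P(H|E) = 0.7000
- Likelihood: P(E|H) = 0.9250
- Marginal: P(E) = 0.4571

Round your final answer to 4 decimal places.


From Bayes' theorem: P(H|E) = P(E|H) × P(H) / P(E)

Rearranging for P(H):
P(H) = P(H|E) × P(E) / P(E|H)
     = 0.7000 × 0.4571 / 0.9250
     = 0.31997000 / 0.9250
     = 0.3459


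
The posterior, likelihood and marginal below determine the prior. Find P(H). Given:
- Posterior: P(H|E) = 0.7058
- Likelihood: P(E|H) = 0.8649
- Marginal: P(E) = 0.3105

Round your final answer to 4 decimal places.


From Bayes' theorem: P(H|E) = P(E|H) × P(H) / P(E)

Rearranging for P(H):
P(H) = P(H|E) × P(E) / P(E|H)
     = 0.7058 × 0.3105 / 0.8649
     = 0.21915090 / 0.8649
     = 0.2534


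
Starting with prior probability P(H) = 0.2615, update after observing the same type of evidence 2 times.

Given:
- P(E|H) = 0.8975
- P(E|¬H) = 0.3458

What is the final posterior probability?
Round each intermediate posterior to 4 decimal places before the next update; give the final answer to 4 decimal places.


Sequential Bayesian updating:

Initial prior: P(H) = 0.2615

Update 1:
  P(E) = 0.8975 × 0.2615 + 0.3458 × 0.7385 = 0.23469625 + 0.25537330 = 0.49006955
  P(H|E) = 0.23469625 / 0.49006955 = 0.4789

Update 2:
  P(E) = 0.8975 × 0.4789 + 0.3458 × 0.5211 = 0.42981275 + 0.18019638 = 0.61000913
  P(H|E) = 0.42981275 / 0.61000913 = 0.7046

Final posterior: 0.7046


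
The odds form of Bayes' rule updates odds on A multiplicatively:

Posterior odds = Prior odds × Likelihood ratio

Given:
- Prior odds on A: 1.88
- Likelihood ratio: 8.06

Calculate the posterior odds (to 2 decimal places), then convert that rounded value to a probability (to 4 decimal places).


Step 1: Calculate posterior odds
Posterior odds = Prior odds × LR
               = 1.88 × 8.06
               = 15.15

Step 2: Convert to probability
P(A|E) = Posterior odds / (1 + Posterior odds)
       = 15.15 / (1 + 15.15)
       = 15.15 / 16.15
       = 0.9381

The evidence increased P(A) from 0.6528 to 0.9381.


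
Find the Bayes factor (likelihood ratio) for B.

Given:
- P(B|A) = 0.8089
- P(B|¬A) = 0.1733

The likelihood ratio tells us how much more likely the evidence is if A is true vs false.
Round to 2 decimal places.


Likelihood Ratio (LR) = P(B|A) / P(B|¬A)

LR = 0.8089 / 0.1733
   = 4.67

The evidence is 4.67 times more likely if A is true than if A is false.
Since LR > 1, the evidence supports A over ¬A.


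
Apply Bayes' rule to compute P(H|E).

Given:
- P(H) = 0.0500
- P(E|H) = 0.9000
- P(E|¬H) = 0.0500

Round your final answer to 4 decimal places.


Bayes' theorem: P(H|E) = P(E|H) × P(H) / P(E)

Step 1: Calculate P(E) using law of total probability
P(E) = P(E|H)P(H) + P(E|¬H)P(¬H)
     = 0.9000 × 0.0500 + 0.0500 × 0.9500
     = 0.04500000 + 0.04750000
     = 0.09250000

Step 2: Apply Bayes' theorem
P(H|E) = P(E|H) × P(H) / P(E)
       = 0.04500000 / 0.09250000
       = 0.4865


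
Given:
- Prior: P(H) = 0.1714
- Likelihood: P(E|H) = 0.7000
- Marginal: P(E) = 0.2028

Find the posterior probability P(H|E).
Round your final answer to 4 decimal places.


Using Bayes' theorem:

P(H|E) = P(E|H) × P(H) / P(E)
       = 0.7000 × 0.1714 / 0.2028
       = 0.11998000 / 0.2028
       = 0.5916

The evidence strengthens our belief in H.
Prior: 0.1714 → Posterior: 0.5916


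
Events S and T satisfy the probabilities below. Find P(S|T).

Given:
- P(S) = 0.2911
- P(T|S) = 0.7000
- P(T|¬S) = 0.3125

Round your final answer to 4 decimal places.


Bayes' theorem: P(S|T) = P(T|S) × P(S) / P(T)

Step 1: Calculate P(T) using law of total probability
P(T) = P(T|S)P(S) + P(T|¬S)P(¬S)
     = 0.7000 × 0.2911 + 0.3125 × 0.7089
     = 0.20377000 + 0.22153125
     = 0.42530125

Step 2: Apply Bayes' theorem
P(S|T) = P(T|S) × P(S) / P(T)
       = 0.20377000 / 0.42530125
       = 0.4791


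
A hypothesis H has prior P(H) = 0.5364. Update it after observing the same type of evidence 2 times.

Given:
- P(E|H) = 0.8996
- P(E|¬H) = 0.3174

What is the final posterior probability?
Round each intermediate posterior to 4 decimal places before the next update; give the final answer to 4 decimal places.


Sequential Bayesian updating:

Initial prior: P(H) = 0.5364

Update 1:
  P(E) = 0.8996 × 0.5364 + 0.3174 × 0.4636 = 0.48254544 + 0.14714664 = 0.62969208
  P(H|E) = 0.48254544 / 0.62969208 = 0.7663

Update 2:
  P(E) = 0.8996 × 0.7663 + 0.3174 × 0.2337 = 0.68936348 + 0.07417638 = 0.76353986
  P(H|E) = 0.68936348 / 0.76353986 = 0.9029

Final posterior: 0.9029


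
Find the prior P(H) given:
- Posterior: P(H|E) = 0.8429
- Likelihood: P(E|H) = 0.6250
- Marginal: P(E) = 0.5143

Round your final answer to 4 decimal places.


From Bayes' theorem: P(H|E) = P(E|H) × P(H) / P(E)

Rearranging for P(H):
P(H) = P(H|E) × P(E) / P(E|H)
     = 0.8429 × 0.5143 / 0.6250
     = 0.43350347 / 0.6250
     = 0.6936


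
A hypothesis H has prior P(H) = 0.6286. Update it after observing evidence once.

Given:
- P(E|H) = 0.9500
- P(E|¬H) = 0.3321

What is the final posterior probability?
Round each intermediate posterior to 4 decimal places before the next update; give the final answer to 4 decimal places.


Sequential Bayesian updating:

Initial prior: P(H) = 0.6286

Update 1:
  P(E) = 0.9500 × 0.6286 + 0.3321 × 0.3714 = 0.59717000 + 0.12334194 = 0.72051194
  P(H|E) = 0.59717000 / 0.72051194 = 0.8288

Final posterior: 0.8288


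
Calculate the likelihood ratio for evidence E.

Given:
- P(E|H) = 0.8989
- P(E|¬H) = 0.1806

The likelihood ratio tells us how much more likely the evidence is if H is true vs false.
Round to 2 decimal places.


Likelihood Ratio (LR) = P(E|H) / P(E|¬H)

LR = 0.8989 / 0.1806
   = 4.98

The evidence is 4.98 times more likely if H is true than if H is false.
Since LR > 1, the evidence supports H over ¬H.


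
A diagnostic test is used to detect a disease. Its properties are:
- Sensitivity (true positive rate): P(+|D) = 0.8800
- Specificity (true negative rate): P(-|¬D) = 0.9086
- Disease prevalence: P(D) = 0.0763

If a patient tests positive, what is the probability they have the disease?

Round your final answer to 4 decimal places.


Let D = has disease, + = positive test

Given:
- P(D) = 0.0763 (prevalence)
- P(+|D) = 0.8800 (sensitivity)
- P(-|¬D) = 0.9086 (specificity)
- P(+|¬D) = 0.0914 (false positive rate = 1 - specificity)

Step 1: Find P(+)
P(+) = P(+|D)P(D) + P(+|¬D)P(¬D)
     = 0.8800 × 0.0763 + 0.0914 × 0.9237
     = 0.06714400 + 0.08442618
     = 0.15157018

Step 2: Apply Bayes' theorem for P(D|+)
P(D|+) = P(+|D)P(D) / P(+)
       = 0.06714400 / 0.15157018
       = 0.4430


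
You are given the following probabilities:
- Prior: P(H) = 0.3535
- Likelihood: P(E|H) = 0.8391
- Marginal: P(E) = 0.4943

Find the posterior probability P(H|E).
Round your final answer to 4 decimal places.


Using Bayes' theorem:

P(H|E) = P(E|H) × P(H) / P(E)
       = 0.8391 × 0.3535 / 0.4943
       = 0.29662185 / 0.4943
       = 0.6001

The evidence strengthens our belief in H.
Prior: 0.3535 → Posterior: 0.6001


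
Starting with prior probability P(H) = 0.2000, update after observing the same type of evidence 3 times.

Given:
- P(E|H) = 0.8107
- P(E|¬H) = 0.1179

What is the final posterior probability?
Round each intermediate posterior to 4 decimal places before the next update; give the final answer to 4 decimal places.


Sequential Bayesian updating:

Initial prior: P(H) = 0.2000

Update 1:
  P(E) = 0.8107 × 0.2000 + 0.1179 × 0.8000 = 0.16214000 + 0.09432000 = 0.25646000
  P(H|E) = 0.16214000 / 0.25646000 = 0.6322

Update 2:
  P(E) = 0.8107 × 0.6322 + 0.1179 × 0.3678 = 0.51252454 + 0.04336362 = 0.55588816
  P(H|E) = 0.51252454 / 0.55588816 = 0.9220

Update 3:
  P(E) = 0.8107 × 0.9220 + 0.1179 × 0.0780 = 0.74746540 + 0.00919620 = 0.75666160
  P(H|E) = 0.74746540 / 0.75666160 = 0.9878

Final posterior: 0.9878


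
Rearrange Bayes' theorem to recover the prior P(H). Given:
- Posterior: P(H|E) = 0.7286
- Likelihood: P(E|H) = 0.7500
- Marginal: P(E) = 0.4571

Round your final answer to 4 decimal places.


From Bayes' theorem: P(H|E) = P(E|H) × P(H) / P(E)

Rearranging for P(H):
P(H) = P(H|E) × P(E) / P(E|H)
     = 0.7286 × 0.4571 / 0.7500
     = 0.33304306 / 0.7500
     = 0.4441


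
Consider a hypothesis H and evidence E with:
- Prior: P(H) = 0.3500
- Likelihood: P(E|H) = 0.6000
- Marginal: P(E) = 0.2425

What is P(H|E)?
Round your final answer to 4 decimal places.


Using Bayes' theorem:

P(H|E) = P(E|H) × P(H) / P(E)
       = 0.6000 × 0.3500 / 0.2425
       = 0.21000000 / 0.2425
       = 0.8660

The evidence strengthens our belief in H.
Prior: 0.3500 → Posterior: 0.8660


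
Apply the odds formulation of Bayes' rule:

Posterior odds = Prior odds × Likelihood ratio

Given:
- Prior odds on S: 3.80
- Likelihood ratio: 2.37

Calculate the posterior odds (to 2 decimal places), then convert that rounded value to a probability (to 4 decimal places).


Step 1: Calculate posterior odds
Posterior odds = Prior odds × LR
               = 3.80 × 2.37
               = 9.01

Step 2: Convert to probability
P(S|E) = Posterior odds / (1 + Posterior odds)
       = 9.01 / (1 + 9.01)
       = 9.01 / 10.01
       = 0.9001

The evidence increased P(S) from 0.7917 to 0.9001.


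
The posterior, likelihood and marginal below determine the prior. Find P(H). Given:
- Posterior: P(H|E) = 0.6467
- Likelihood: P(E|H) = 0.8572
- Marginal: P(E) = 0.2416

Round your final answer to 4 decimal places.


From Bayes' theorem: P(H|E) = P(E|H) × P(H) / P(E)

Rearranging for P(H):
P(H) = P(H|E) × P(E) / P(E|H)
     = 0.6467 × 0.2416 / 0.8572
     = 0.15624272 / 0.8572
     = 0.1823


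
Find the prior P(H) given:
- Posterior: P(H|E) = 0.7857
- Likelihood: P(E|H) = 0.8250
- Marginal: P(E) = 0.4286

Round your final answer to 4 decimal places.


From Bayes' theorem: P(H|E) = P(E|H) × P(H) / P(E)

Rearranging for P(H):
P(H) = P(H|E) × P(E) / P(E|H)
     = 0.7857 × 0.4286 / 0.8250
     = 0.33675102 / 0.8250
     = 0.4082


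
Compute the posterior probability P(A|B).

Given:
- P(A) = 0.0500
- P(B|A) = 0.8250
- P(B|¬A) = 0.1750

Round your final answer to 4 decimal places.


Bayes' theorem: P(A|B) = P(B|A) × P(A) / P(B)

Step 1: Calculate P(B) using law of total probability
P(B) = P(B|A)P(A) + P(B|¬A)P(¬A)
     = 0.8250 × 0.0500 + 0.1750 × 0.9500
     = 0.04125000 + 0.16625000
     = 0.20750000

Step 2: Apply Bayes' theorem
P(A|B) = P(B|A) × P(A) / P(B)
       = 0.04125000 / 0.20750000
       = 0.1988


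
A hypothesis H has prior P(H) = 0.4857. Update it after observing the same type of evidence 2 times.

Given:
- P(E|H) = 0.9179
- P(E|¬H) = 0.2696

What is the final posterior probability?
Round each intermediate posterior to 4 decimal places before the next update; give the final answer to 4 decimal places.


Sequential Bayesian updating:

Initial prior: P(H) = 0.4857

Update 1:
  P(E) = 0.9179 × 0.4857 + 0.2696 × 0.5143 = 0.44582403 + 0.13865528 = 0.58447931
  P(H|E) = 0.44582403 / 0.58447931 = 0.7628

Update 2:
  P(E) = 0.9179 × 0.7628 + 0.2696 × 0.2372 = 0.70017412 + 0.06394912 = 0.76412324
  P(H|E) = 0.70017412 / 0.76412324 = 0.9163

Final posterior: 0.9163


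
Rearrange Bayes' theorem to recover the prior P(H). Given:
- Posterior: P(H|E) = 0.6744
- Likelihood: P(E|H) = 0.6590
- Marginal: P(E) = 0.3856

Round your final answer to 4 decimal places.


From Bayes' theorem: P(H|E) = P(E|H) × P(H) / P(E)

Rearranging for P(H):
P(H) = P(H|E) × P(E) / P(E|H)
     = 0.6744 × 0.3856 / 0.6590
     = 0.26004864 / 0.6590
     = 0.3946


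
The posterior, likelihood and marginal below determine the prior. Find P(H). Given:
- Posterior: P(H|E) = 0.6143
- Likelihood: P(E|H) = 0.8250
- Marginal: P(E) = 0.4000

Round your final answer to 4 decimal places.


From Bayes' theorem: P(H|E) = P(E|H) × P(H) / P(E)

Rearranging for P(H):
P(H) = P(H|E) × P(E) / P(E|H)
     = 0.6143 × 0.4000 / 0.8250
     = 0.24572000 / 0.8250
     = 0.2978


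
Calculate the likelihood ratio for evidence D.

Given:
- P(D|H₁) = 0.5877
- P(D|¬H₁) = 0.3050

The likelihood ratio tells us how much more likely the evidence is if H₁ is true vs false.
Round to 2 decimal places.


Likelihood Ratio (LR) = P(D|H₁) / P(D|¬H₁)

LR = 0.5877 / 0.3050
   = 1.93

The evidence is 1.93 times more likely if H₁ is true than if H₁ is false.
Because LR exceeds 1, D is evidence for H₁.


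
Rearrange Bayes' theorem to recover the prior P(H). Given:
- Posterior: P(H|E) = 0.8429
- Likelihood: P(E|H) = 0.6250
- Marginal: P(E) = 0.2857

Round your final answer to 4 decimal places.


From Bayes' theorem: P(H|E) = P(E|H) × P(H) / P(E)

Rearranging for P(H):
P(H) = P(H|E) × P(E) / P(E|H)
     = 0.8429 × 0.2857 / 0.6250
     = 0.24081653 / 0.6250
     = 0.3853


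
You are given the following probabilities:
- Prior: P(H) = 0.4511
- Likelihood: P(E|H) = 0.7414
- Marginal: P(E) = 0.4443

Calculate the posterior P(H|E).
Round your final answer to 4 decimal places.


Using Bayes' theorem:

P(H|E) = P(E|H) × P(H) / P(E)
       = 0.7414 × 0.4511 / 0.4443
       = 0.33444554 / 0.4443
       = 0.7527

The evidence strengthens our belief in H.
Prior: 0.4511 → Posterior: 0.7527


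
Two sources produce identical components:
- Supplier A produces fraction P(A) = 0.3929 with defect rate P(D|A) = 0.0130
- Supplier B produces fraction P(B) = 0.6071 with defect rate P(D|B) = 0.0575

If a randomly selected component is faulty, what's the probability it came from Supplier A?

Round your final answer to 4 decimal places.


Let A = from Supplier A, D = faulty

Given:
- P(A) = 0.3929, P(B) = 0.6071
- P(D|A) = 0.0130, P(D|B) = 0.0575

Step 1: Find P(D)
P(D) = P(D|A)P(A) + P(D|B)P(B)
     = 0.0130 × 0.3929 + 0.0575 × 0.6071
     = 0.00510770 + 0.03490825
     = 0.04001595

Step 2: Apply Bayes' theorem
P(A|D) = P(D|A)P(A) / P(D)
       = 0.00510770 / 0.04001595
       = 0.1276


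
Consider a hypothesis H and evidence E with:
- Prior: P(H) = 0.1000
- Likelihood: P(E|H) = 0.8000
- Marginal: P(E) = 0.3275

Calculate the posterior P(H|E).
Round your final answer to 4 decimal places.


Using Bayes' theorem:

P(H|E) = P(E|H) × P(H) / P(E)
       = 0.8000 × 0.1000 / 0.3275
       = 0.08000000 / 0.3275
       = 0.2443

The evidence strengthens our belief in H.
Prior: 0.1000 → Posterior: 0.2443


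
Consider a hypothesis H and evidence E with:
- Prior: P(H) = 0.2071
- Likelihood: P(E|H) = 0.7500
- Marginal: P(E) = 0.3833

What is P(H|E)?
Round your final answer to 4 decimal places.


Using Bayes' theorem:

P(H|E) = P(E|H) × P(H) / P(E)
       = 0.7500 × 0.2071 / 0.3833
       = 0.15532500 / 0.3833
       = 0.4052

The evidence strengthens our belief in H.
Prior: 0.2071 → Posterior: 0.4052


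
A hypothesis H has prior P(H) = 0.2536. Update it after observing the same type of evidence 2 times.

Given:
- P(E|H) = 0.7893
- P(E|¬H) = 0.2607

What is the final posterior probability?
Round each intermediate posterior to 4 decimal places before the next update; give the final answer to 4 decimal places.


Sequential Bayesian updating:

Initial prior: P(H) = 0.2536

Update 1:
  P(E) = 0.7893 × 0.2536 + 0.2607 × 0.7464 = 0.20016648 + 0.19458648 = 0.39475296
  P(H|E) = 0.20016648 / 0.39475296 = 0.5071

Update 2:
  P(E) = 0.7893 × 0.5071 + 0.2607 × 0.4929 = 0.40025403 + 0.12849903 = 0.52875306
  P(H|E) = 0.40025403 / 0.52875306 = 0.7570

Final posterior: 0.7570


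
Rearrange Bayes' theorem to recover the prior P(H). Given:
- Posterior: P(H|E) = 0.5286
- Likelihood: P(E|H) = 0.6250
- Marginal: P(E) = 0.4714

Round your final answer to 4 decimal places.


From Bayes' theorem: P(H|E) = P(E|H) × P(H) / P(E)

Rearranging for P(H):
P(H) = P(H|E) × P(E) / P(E|H)
     = 0.5286 × 0.4714 / 0.6250
     = 0.24918204 / 0.6250
     = 0.3987


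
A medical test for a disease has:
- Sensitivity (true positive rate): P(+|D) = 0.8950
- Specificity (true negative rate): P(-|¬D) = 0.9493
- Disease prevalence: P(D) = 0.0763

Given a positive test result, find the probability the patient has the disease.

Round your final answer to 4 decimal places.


Let D = has disease, + = positive test

Given:
- P(D) = 0.0763 (prevalence)
- P(+|D) = 0.8950 (sensitivity)
- P(-|¬D) = 0.9493 (specificity)
- P(+|¬D) = 0.0507 (false positive rate = 1 - specificity)

Step 1: Find P(+)
P(+) = P(+|D)P(D) + P(+|¬D)P(¬D)
     = 0.8950 × 0.0763 + 0.0507 × 0.9237
     = 0.06828850 + 0.04683159
     = 0.11512009

Step 2: Apply Bayes' theorem for P(D|+)
P(D|+) = P(+|D)P(D) / P(+)
       = 0.06828850 / 0.11512009
       = 0.5932


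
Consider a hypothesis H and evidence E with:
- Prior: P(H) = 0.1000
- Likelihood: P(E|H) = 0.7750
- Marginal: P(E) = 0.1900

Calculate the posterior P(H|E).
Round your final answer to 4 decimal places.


Using Bayes' theorem:

P(H|E) = P(E|H) × P(H) / P(E)
       = 0.7750 × 0.1000 / 0.1900
       = 0.07750000 / 0.1900
       = 0.4079

The evidence strengthens our belief in H.
Prior: 0.1000 → Posterior: 0.4079


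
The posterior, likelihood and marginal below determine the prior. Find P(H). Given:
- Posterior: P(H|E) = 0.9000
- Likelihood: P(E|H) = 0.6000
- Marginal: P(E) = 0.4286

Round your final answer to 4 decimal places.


From Bayes' theorem: P(H|E) = P(E|H) × P(H) / P(E)

Rearranging for P(H):
P(H) = P(H|E) × P(E) / P(E|H)
     = 0.9000 × 0.4286 / 0.6000
     = 0.38574000 / 0.6000
     = 0.6429


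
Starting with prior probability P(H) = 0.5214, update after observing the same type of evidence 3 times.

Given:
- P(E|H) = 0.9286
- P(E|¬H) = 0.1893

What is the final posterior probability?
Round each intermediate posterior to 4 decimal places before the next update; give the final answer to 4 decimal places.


Sequential Bayesian updating:

Initial prior: P(H) = 0.5214

Update 1:
  P(E) = 0.9286 × 0.5214 + 0.1893 × 0.4786 = 0.48417204 + 0.09059898 = 0.57477102
  P(H|E) = 0.48417204 / 0.57477102 = 0.8424

Update 2:
  P(E) = 0.9286 × 0.8424 + 0.1893 × 0.1576 = 0.78225264 + 0.02983368 = 0.81208632
  P(H|E) = 0.78225264 / 0.81208632 = 0.9633

Update 3:
  P(E) = 0.9286 × 0.9633 + 0.1893 × 0.0367 = 0.89452038 + 0.00694731 = 0.90146769
  P(H|E) = 0.89452038 / 0.90146769 = 0.9923

Final posterior: 0.9923


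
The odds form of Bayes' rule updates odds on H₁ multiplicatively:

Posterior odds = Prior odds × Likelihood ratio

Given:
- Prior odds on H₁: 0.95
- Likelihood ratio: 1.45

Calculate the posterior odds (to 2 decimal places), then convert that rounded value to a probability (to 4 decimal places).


Step 1: Calculate posterior odds
Posterior odds = Prior odds × LR
               = 0.95 × 1.45
               = 1.38

Step 2: Convert to probability
P(H₁|E) = Posterior odds / (1 + Posterior odds)
       = 1.38 / (1 + 1.38)
       = 1.38 / 2.38
       = 0.5798

The evidence increased P(H₁) from 0.4872 to 0.5798.


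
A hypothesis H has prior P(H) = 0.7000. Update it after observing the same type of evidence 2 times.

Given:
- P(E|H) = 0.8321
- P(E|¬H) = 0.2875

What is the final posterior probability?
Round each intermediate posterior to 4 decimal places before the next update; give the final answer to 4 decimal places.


Sequential Bayesian updating:

Initial prior: P(H) = 0.7000

Update 1:
  P(E) = 0.8321 × 0.7000 + 0.2875 × 0.3000 = 0.58247000 + 0.08625000 = 0.66872000
  P(H|E) = 0.58247000 / 0.66872000 = 0.8710

Update 2:
  P(E) = 0.8321 × 0.8710 + 0.2875 × 0.1290 = 0.72475910 + 0.03708750 = 0.76184660
  P(H|E) = 0.72475910 / 0.76184660 = 0.9513

Final posterior: 0.9513


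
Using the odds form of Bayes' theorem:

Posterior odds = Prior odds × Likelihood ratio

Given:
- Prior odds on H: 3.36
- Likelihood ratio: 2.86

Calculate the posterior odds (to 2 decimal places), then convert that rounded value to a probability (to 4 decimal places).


Step 1: Calculate posterior odds
Posterior odds = Prior odds × LR
               = 3.36 × 2.86
               = 9.61

Step 2: Convert to probability
P(H|E) = Posterior odds / (1 + Posterior odds)
       = 9.61 / (1 + 9.61)
       = 9.61 / 10.61
       = 0.9057

The evidence increased P(H) from 0.7706 to 0.9057.


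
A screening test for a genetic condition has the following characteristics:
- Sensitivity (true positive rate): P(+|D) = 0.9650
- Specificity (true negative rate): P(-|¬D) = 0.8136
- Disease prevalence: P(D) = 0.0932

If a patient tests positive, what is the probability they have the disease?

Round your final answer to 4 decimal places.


Let D = has disease, + = positive test

Given:
- P(D) = 0.0932 (prevalence)
- P(+|D) = 0.9650 (sensitivity)
- P(-|¬D) = 0.8136 (specificity)
- P(+|¬D) = 0.1864 (false positive rate = 1 - specificity)

Step 1: Find P(+)
P(+) = P(+|D)P(D) + P(+|¬D)P(¬D)
     = 0.9650 × 0.0932 + 0.1864 × 0.9068
     = 0.08993800 + 0.16902752
     = 0.25896552

Step 2: Apply Bayes' theorem for P(D|+)
P(D|+) = P(+|D)P(D) / P(+)
       = 0.08993800 / 0.25896552
       = 0.3473


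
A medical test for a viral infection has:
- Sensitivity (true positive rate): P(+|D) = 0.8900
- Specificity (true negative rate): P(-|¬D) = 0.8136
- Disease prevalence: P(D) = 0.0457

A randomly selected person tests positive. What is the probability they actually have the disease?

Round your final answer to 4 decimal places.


Let D = has disease, + = positive test

Given:
- P(D) = 0.0457 (prevalence)
- P(+|D) = 0.8900 (sensitivity)
- P(-|¬D) = 0.8136 (specificity)
- P(+|¬D) = 0.1864 (false positive rate = 1 - specificity)

Step 1: Find P(+)
P(+) = P(+|D)P(D) + P(+|¬D)P(¬D)
     = 0.8900 × 0.0457 + 0.1864 × 0.9543
     = 0.04067300 + 0.17788152
     = 0.21855452

Step 2: Apply Bayes' theorem for P(D|+)
P(D|+) = P(+|D)P(D) / P(+)
       = 0.04067300 / 0.21855452
       = 0.1861


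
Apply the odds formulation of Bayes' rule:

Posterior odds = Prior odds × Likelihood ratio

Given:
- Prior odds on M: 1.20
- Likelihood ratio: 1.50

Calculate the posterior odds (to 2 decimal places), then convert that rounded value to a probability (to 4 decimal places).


Step 1: Calculate posterior odds
Posterior odds = Prior odds × LR
               = 1.20 × 1.50
               = 1.80

Step 2: Convert to probability
P(M|E) = Posterior odds / (1 + Posterior odds)
       = 1.80 / (1 + 1.80)
       = 1.80 / 2.80
       = 0.6429

The evidence increased P(M) from 0.5455 to 0.6429.


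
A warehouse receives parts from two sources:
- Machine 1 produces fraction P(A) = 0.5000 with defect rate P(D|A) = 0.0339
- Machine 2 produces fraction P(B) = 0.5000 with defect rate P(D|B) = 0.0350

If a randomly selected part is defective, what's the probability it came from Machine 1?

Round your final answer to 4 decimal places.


Let A = from Machine 1, D = defective

Given:
- P(A) = 0.5000, P(B) = 0.5000
- P(D|A) = 0.0339, P(D|B) = 0.0350

Step 1: Find P(D)
P(D) = P(D|A)P(A) + P(D|B)P(B)
     = 0.0339 × 0.5000 + 0.0350 × 0.5000
     = 0.01695000 + 0.01750000
     = 0.03445000

Step 2: Apply Bayes' theorem
P(A|D) = P(D|A)P(A) / P(D)
       = 0.01695000 / 0.03445000
       = 0.4920


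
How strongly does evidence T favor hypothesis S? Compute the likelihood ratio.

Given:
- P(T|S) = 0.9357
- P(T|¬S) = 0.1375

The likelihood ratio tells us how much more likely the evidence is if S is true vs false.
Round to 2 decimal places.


Likelihood Ratio (LR) = P(T|S) / P(T|¬S)

LR = 0.9357 / 0.1375
   = 6.81

The evidence is 6.81 times more likely if S is true than if S is false.
Because LR exceeds 1, T is evidence for S.


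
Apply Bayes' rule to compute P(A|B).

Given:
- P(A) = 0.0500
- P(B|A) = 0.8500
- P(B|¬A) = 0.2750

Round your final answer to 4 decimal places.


Bayes' theorem: P(A|B) = P(B|A) × P(A) / P(B)

Step 1: Calculate P(B) using law of total probability
P(B) = P(B|A)P(A) + P(B|¬A)P(¬A)
     = 0.8500 × 0.0500 + 0.2750 × 0.9500
     = 0.04250000 + 0.26125000
     = 0.30375000

Step 2: Apply Bayes' theorem
P(A|B) = P(B|A) × P(A) / P(B)
       = 0.04250000 / 0.30375000
       = 0.1399


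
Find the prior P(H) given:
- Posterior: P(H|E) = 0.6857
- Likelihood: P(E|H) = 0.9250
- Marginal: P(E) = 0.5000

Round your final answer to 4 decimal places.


From Bayes' theorem: P(H|E) = P(E|H) × P(H) / P(E)

Rearranging for P(H):
P(H) = P(H|E) × P(E) / P(E|H)
     = 0.6857 × 0.5000 / 0.9250
     = 0.34285000 / 0.9250
     = 0.3706


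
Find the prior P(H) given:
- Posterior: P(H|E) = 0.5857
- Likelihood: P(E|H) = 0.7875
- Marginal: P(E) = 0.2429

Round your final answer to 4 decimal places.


From Bayes' theorem: P(H|E) = P(E|H) × P(H) / P(E)

Rearranging for P(H):
P(H) = P(H|E) × P(E) / P(E|H)
     = 0.5857 × 0.2429 / 0.7875
     = 0.14226653 / 0.7875
     = 0.1807


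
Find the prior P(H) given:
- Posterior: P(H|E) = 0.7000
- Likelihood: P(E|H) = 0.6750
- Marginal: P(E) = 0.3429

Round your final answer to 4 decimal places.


From Bayes' theorem: P(H|E) = P(E|H) × P(H) / P(E)

Rearranging for P(H):
P(H) = P(H|E) × P(E) / P(E|H)
     = 0.7000 × 0.3429 / 0.6750
     = 0.24003000 / 0.6750
     = 0.3556


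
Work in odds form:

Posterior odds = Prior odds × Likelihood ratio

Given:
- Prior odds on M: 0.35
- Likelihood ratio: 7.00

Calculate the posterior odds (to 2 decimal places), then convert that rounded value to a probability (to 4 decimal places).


Step 1: Calculate posterior odds
Posterior odds = Prior odds × LR
               = 0.35 × 7.00
               = 2.45

Step 2: Convert to probability
P(M|E) = Posterior odds / (1 + Posterior odds)
       = 2.45 / (1 + 2.45)
       = 2.45 / 3.45
       = 0.7101

The evidence increased P(M) from 0.2593 to 0.7101.


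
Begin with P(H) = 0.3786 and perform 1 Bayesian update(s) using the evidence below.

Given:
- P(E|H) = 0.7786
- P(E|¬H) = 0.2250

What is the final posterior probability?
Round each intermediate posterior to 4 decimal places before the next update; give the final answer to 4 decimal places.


Sequential Bayesian updating:

Initial prior: P(H) = 0.3786

Update 1:
  P(E) = 0.7786 × 0.3786 + 0.2250 × 0.6214 = 0.29477796 + 0.13981500 = 0.43459296
  P(H|E) = 0.29477796 / 0.43459296 = 0.6783

Final posterior: 0.6783


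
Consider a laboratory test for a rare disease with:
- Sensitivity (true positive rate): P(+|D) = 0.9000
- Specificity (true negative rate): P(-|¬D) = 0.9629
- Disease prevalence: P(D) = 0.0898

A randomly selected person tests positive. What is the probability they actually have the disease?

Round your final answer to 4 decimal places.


Let D = has disease, + = positive test

Given:
- P(D) = 0.0898 (prevalence)
- P(+|D) = 0.9000 (sensitivity)
- P(-|¬D) = 0.9629 (specificity)
- P(+|¬D) = 0.0371 (false positive rate = 1 - specificity)

Step 1: Find P(+)
P(+) = P(+|D)P(D) + P(+|¬D)P(¬D)
     = 0.9000 × 0.0898 + 0.0371 × 0.9102
     = 0.08082000 + 0.03376842
     = 0.11458842

Step 2: Apply Bayes' theorem for P(D|+)
P(D|+) = P(+|D)P(D) / P(+)
       = 0.08082000 / 0.11458842
       = 0.7053


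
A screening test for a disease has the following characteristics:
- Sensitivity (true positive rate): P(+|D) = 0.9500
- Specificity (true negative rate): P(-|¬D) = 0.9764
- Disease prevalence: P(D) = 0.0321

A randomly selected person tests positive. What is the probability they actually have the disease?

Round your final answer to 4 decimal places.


Let D = has disease, + = positive test

Given:
- P(D) = 0.0321 (prevalence)
- P(+|D) = 0.9500 (sensitivity)
- P(-|¬D) = 0.9764 (specificity)
- P(+|¬D) = 0.0236 (false positive rate = 1 - specificity)

Step 1: Find P(+)
P(+) = P(+|D)P(D) + P(+|¬D)P(¬D)
     = 0.9500 × 0.0321 + 0.0236 × 0.9679
     = 0.03049500 + 0.02284244
     = 0.05333744

Step 2: Apply Bayes' theorem for P(D|+)
P(D|+) = P(+|D)P(D) / P(+)
       = 0.03049500 / 0.05333744
       = 0.5717
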